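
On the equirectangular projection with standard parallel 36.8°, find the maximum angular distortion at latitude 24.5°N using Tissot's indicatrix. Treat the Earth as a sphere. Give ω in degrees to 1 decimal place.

7.3°

The equidistant cylindrical projection with φ₀ = 36.8° has h = 1 (meridians true) and k = cos φ₀ / cos φ along parallels.
At 24.5°: h = 1.000, k = 0.8800; principal scales a = 1.000, b = 0.8800.
sin(ω/2) = (a − b)/(a + b) = 0.1200/1.880 = 0.06385, so ω = 2 arcsin(0.06385) ≈ 7.3°.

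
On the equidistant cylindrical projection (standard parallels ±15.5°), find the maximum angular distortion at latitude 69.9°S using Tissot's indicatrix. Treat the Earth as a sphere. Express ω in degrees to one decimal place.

With standard parallel φ₀ = 15.5°, the equirectangular projection gives x = Rλ cos φ₀, y = Rφ, so h = 1 and k = cos 15.5° / cos φ.
At 69.9°: h = 1.000, k = 2.804; principal scales a = 2.804, b = 1.000.
sin(ω/2) = (a − b)/(a + b) = 1.804/3.804 = 0.4742, so ω = 2 arcsin(0.4742) ≈ 56.6°.

56.6°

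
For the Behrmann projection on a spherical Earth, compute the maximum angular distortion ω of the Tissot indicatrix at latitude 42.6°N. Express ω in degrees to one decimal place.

18.5°

The Behrmann projection is cylindrical equal-area with φ₀ = 30°. A cylindrical equal-area projection with standard parallel φ₀ has meridian scale h = cos φ / cos φ₀ and parallel scale k = cos φ₀ / cos φ (so areas are preserved, h·k = 1).
At 42.6°: h = 0.8500, k = 1.177; principal scales a = 1.177, b = 0.8500.
sin(ω/2) = (a − b)/(a + b) = 0.3265/2.026 = 0.1611, so ω = 2 arcsin(0.1611) ≈ 18.5°.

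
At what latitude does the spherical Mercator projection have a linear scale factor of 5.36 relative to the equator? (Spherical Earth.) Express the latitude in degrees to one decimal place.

Mercator scale is k = sec φ = 1/cos φ.
1/cos φ = 5.36  ⇒  cos φ = 0.1866  ⇒  φ = arccos(0.1866) ≈ 79.2°.

79.2°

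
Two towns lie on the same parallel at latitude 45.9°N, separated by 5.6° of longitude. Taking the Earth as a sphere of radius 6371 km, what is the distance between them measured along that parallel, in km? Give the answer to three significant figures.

433 km

Arc length along a parallel = R cos φ · Δλ (with Δλ in radians).
= 6371 × cos 45.9° × (5.6° × π/180) = 6371 × 0.6959 × 0.09774 ≈ 433 km.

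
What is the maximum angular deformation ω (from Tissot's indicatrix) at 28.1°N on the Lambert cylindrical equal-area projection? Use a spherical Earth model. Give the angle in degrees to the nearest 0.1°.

14.3°

The Lambert cylindrical equal-area projection is the cylindrical equal-area projection with its standard parallel at the equator (φ₀ = 0). A cylindrical equal-area projection with standard parallel φ₀ has meridian scale h = cos φ / cos φ₀ and parallel scale k = cos φ₀ / cos φ (so areas are preserved, h·k = 1).
At 28.1°: h = 0.8821, k = 1.134; principal scales a = 1.134, b = 0.8821.
sin(ω/2) = (a − b)/(a + b) = 0.2515/2.016 = 0.1248, so ω = 2 arcsin(0.1248) ≈ 14.3°.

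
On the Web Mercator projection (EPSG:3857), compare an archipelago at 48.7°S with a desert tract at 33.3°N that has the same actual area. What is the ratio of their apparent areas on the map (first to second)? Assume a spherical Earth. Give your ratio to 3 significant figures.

Mercator areal scale is sec²φ.
At 48.7°: sec²(48.7°) = 1/0.6600² = 2.296.
At 33.3°: sec²(33.3°) = 1/0.8358² = 1.431.
Ratio = 2.296/1.431 = cos²(33.3°)/cos²(48.7°) ≈ 1.60.

1.60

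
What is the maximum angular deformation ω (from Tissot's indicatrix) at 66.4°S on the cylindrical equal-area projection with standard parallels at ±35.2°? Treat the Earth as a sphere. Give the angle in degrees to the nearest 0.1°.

75.6°

For cylindrical equal-area with standard parallel φ₀, h = cos φ / cos φ₀ and k = cos φ₀ / cos φ, so h·k = 1.
At 66.4°: h = 0.4899, k = 2.041; principal scales a = 2.041, b = 0.4899.
sin(ω/2) = (a − b)/(a + b) = 1.551/2.531 = 0.6129, so ω = 2 arcsin(0.6129) ≈ 75.6°.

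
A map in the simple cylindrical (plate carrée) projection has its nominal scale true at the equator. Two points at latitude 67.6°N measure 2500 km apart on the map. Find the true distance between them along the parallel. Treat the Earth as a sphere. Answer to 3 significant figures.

953 km

Plate carrée maps x = Rλ, y = Rφ. The meridian scale is h = 1 and the parallel scale is k = 1/cos φ = sec φ.
Along the parallel at 67.6°, map distances are exaggerated by k = sec 67.6° = 2.624.
True distance = 2500 / 2.624 = 2500 × cos 67.6° ≈ 953 km.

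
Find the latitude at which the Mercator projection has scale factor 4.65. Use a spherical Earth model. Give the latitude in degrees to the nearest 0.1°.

77.6°

Mercator scale is k = sec φ = 1/cos φ.
1/cos φ = 4.65  ⇒  cos φ = 0.2151  ⇒  φ = arccos(0.2151) ≈ 77.6°.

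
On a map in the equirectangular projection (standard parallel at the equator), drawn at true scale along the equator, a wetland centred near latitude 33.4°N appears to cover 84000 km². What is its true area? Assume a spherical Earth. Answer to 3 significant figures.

For the equirectangular projection with φ₀ = 0 (plate carrée), h = 1 along meridians and k = sec φ along parallels.
Areal scale = h·k = 1 × sec φ; at 33.4°, h = 1.000, k = 1.198, so h·k = 1.198.
True area = apparent / (areal scale) = 84000 / 1.198 ≈ 70100 km².

70100 km²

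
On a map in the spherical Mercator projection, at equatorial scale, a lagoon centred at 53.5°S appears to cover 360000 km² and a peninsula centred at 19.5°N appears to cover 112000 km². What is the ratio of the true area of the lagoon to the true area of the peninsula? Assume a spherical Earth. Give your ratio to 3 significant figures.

1.28

Since Mercator area scale is 1/cos²φ, the true area equals the apparent area multiplied by cos²φ.
True area of lagoon: 360000 × cos²(53.5°) = 360000 × 0.3538 = 127400 km².
True area of peninsula: 112000 × cos²(19.5°) = 112000 × 0.8886 = 99520 km².
Ratio = 127400 / 99520 ≈ 1.28.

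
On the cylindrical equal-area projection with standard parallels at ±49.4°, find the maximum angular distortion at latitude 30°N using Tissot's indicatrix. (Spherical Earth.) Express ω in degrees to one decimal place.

A cylindrical equal-area projection with standard parallel φ₀ has meridian scale h = cos φ / cos φ₀ and parallel scale k = cos φ₀ / cos φ (so areas are preserved, h·k = 1).
At 30°: h = 1.331, k = 0.7514; principal scales a = 1.331, b = 0.7514.
sin(ω/2) = (a − b)/(a + b) = 0.5793/2.082 = 0.2782, so ω = 2 arcsin(0.2782) ≈ 32.3°.

32.3°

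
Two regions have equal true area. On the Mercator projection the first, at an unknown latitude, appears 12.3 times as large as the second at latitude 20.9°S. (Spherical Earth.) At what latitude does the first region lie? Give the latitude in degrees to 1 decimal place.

For equal true areas on Mercator, apparent areas scale as sec²φ, so the ratio is cos²φ₂ / cos²φ₁.
cos²φ₂ / cos²φ₁ = 12.3  ⇒  cos φ₁ = cos 20.9° / √12.3 = 0.9342/3.507 = 0.2664.
φ₁ = arccos(0.2664) ≈ 74.6°.

74.6°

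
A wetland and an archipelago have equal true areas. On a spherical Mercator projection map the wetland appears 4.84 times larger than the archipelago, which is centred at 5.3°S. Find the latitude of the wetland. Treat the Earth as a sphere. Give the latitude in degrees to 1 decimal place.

63.1°

On Mercator, (apparent₁)/(apparent₂) = sec²φ₁ / sec²φ₂ when true areas are equal.
cos²φ₂ / cos²φ₁ = 4.84  ⇒  cos φ₁ = cos 5.3° / √4.84 = 0.9957/2.200 = 0.4526.
φ₁ = arccos(0.4526) ≈ 63.1°.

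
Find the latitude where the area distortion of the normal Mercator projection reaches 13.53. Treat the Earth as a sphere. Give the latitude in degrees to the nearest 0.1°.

74.2°

Mercator areal scale is sec²φ.
sec²φ = 13.53  ⇒  cos²φ = 0.07391  ⇒  cos φ = 0.2719.
φ = arccos(0.2719) ≈ 74.2°.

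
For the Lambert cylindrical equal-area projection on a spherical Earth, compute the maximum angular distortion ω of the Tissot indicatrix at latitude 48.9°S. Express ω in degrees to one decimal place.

The Lambert cylindrical equal-area projection is the cylindrical equal-area projection with its standard parallel at the equator (φ₀ = 0). Cylindrical equal-area (φ₀ = 0°): h = cos φ / cos 0° along meridians, k = cos 0° / cos φ along parallels; h·k = 1.
At 48.9°: h = 0.6574, k = 1.521; principal scales a = 1.521, b = 0.6574.
sin(ω/2) = (a − b)/(a + b) = 0.8638/2.179 = 0.3965, so ω = 2 arcsin(0.3965) ≈ 46.7°.

46.7°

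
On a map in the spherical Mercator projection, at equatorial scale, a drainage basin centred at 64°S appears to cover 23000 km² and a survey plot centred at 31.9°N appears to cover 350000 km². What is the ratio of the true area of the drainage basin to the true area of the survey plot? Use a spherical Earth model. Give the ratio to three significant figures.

0.0175

Since Mercator area scale is 1/cos²φ, the true area equals the apparent area multiplied by cos²φ.
True area of drainage basin: 23000 × cos²(64°) = 23000 × 0.1922 = 4420 km².
True area of survey plot: 350000 × cos²(31.9°) = 350000 × 0.7208 = 252300 km².
Ratio = 4420 / 252300 ≈ 0.0175.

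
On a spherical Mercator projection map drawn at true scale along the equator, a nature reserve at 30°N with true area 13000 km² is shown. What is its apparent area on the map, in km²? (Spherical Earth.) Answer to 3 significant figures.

For Mercator, h = k = sec φ (a conformal cylindrical projection has a single point scale, 1/cos φ).
Areal scale = k² = sec²φ = 1/cos²(30°) = 1/0.8660² = 1.333.
Apparent area = 13000 × 1.333 ≈ 17300 km².

17300 km²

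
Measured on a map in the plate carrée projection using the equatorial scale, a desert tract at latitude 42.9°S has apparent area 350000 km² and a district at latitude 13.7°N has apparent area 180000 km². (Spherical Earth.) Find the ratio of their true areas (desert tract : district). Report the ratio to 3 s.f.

1.47

On the plate carrée, areal scale = h·k = 1 × sec φ, so true area = apparent × cos φ.
True area of desert tract: 350000 × cos(42.9°) = 350000 × 0.7325 = 256400 km².
True area of district: 180000 × cos(13.7°) = 180000 × 0.9715 = 174900 km².
Ratio = 256400 / 174900 ≈ 1.47.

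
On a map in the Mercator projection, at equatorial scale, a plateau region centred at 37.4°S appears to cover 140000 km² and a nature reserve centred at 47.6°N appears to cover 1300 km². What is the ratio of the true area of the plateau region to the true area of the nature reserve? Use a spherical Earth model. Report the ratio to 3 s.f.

149

Since Mercator area scale is 1/cos²φ, the true area equals the apparent area multiplied by cos²φ.
True area of plateau region: 140000 × cos²(37.4°) = 140000 × 0.6311 = 88350 km².
True area of nature reserve: 1300 × cos²(47.6°) = 1300 × 0.4547 = 591.1 km².
Ratio = 88350 / 591.1 ≈ 149.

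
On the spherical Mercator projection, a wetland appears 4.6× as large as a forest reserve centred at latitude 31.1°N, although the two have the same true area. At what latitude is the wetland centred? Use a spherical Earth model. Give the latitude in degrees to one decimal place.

For equal true areas on Mercator, apparent areas scale as sec²φ, so the ratio is cos²φ₂ / cos²φ₁.
cos²φ₂ / cos²φ₁ = 4.6  ⇒  cos φ₁ = cos 31.1° / √4.6 = 0.8563/2.145 = 0.3992.
φ₁ = arccos(0.3992) ≈ 66.5°.

66.5°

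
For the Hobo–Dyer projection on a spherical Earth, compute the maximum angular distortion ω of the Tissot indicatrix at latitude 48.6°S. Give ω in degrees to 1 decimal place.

The Hobo–Dyer projection is cylindrical equal-area with φ₀ = 37.5°. For cylindrical equal-area with standard parallel φ₀, h = cos φ / cos φ₀ and k = cos φ₀ / cos φ, so h·k = 1.
At 48.6°: h = 0.8336, k = 1.200; principal scales a = 1.200, b = 0.8336.
sin(ω/2) = (a − b)/(a + b) = 0.3661/2.033 = 0.1801, so ω = 2 arcsin(0.1801) ≈ 20.7°.

20.7°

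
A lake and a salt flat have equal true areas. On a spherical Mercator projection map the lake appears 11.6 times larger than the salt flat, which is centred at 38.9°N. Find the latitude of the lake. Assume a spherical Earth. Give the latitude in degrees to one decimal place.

76.8°

For equal true areas on Mercator, apparent areas scale as sec²φ, so the ratio is cos²φ₂ / cos²φ₁.
cos²φ₂ / cos²φ₁ = 11.6  ⇒  cos φ₁ = cos 38.9° / √11.6 = 0.7782/3.406 = 0.2285.
φ₁ = arccos(0.2285) ≈ 76.8°.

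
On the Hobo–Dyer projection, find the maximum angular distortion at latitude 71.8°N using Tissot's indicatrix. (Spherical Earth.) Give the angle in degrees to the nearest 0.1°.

The Hobo–Dyer projection is cylindrical equal-area with φ₀ = 37.5°. For cylindrical equal-area with standard parallel φ₀, h = cos φ / cos φ₀ and k = cos φ₀ / cos φ, so h·k = 1.
At 71.8°: h = 0.3937, k = 2.540; principal scales a = 2.540, b = 0.3937.
sin(ω/2) = (a − b)/(a + b) = 2.146/2.934 = 0.7316, so ω = 2 arcsin(0.7316) ≈ 94.0°.

94.0°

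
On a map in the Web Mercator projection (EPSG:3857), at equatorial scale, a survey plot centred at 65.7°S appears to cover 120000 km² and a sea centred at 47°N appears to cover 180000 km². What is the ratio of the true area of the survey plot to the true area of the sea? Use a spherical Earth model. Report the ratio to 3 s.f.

0.243

Mercator's areal exaggeration is sec²φ; hence true area = (apparent area) · cos²φ.
True area of survey plot: 120000 × cos²(65.7°) = 120000 × 0.1693 = 20320 km².
True area of sea: 180000 × cos²(47°) = 180000 × 0.4651 = 83720 km².
Ratio = 20320 / 83720 ≈ 0.243.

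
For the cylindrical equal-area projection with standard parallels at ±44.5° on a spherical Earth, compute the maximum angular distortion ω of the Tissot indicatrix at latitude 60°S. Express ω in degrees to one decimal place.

39.9°

Cylindrical equal-area (φ₀ = 44.5°): h = cos φ / cos 44.5° along meridians, k = cos 44.5° / cos φ along parallels; h·k = 1.
At 60°: h = 0.7010, k = 1.427; principal scales a = 1.427, b = 0.7010.
sin(ω/2) = (a − b)/(a + b) = 0.7255/2.128 = 0.3410, so ω = 2 arcsin(0.3410) ≈ 39.9°.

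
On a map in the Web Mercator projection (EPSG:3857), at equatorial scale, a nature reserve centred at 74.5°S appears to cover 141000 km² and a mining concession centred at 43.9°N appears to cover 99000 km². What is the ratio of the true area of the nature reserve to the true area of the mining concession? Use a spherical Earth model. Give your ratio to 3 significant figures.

Mercator's areal exaggeration is sec²φ; hence true area = (apparent area) · cos²φ.
True area of nature reserve: 141000 × cos²(74.5°) = 141000 × 0.07142 = 10070 km².
True area of mining concession: 99000 × cos²(43.9°) = 99000 × 0.5192 = 51400 km².
Ratio = 10070 / 51400 ≈ 0.196.

0.196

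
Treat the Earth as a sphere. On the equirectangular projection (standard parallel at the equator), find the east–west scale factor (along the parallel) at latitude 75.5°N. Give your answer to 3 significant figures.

3.99

Plate carrée maps x = Rλ, y = Rφ. The meridian scale is h = 1 and the parallel scale is k = 1/cos φ = sec φ.
k = 1/cos 75.5° = 1/0.2504 = 3.994.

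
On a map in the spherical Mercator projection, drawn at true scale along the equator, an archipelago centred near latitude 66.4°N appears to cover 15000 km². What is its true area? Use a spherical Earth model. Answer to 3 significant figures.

For Mercator, h = k = sec φ (a conformal cylindrical projection has a single point scale, 1/cos φ).
Areal scale = k² = sec²φ = 1/cos²(66.4°) = 1/0.4003² = 6.239.
True area = apparent / (areal scale) = 15000 / 6.239 ≈ 2400 km².

2400 km²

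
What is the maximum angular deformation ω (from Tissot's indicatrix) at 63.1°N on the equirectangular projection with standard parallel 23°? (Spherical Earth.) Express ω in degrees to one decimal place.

In the equirectangular projection with standard parallel φ₀ = 23° (x = Rλ cos φ₀, y = Rφ), meridians are true-scale (h = 1) and the parallel scale is k = cos φ₀ / cos φ.
At 63.1°: h = 1.000, k = 2.035; principal scales a = 2.035, b = 1.000.
sin(ω/2) = (a − b)/(a + b) = 1.035/3.035 = 0.3409, so ω = 2 arcsin(0.3409) ≈ 39.9°.

39.9°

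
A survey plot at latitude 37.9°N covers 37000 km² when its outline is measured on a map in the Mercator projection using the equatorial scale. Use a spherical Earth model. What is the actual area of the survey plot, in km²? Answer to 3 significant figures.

For Mercator, h = k = sec φ (a conformal cylindrical projection has a single point scale, 1/cos φ).
Areal scale = k² = sec²φ = 1/cos²(37.9°) = 1/0.7891² = 1.606.
True area = apparent / (areal scale) = 37000 / 1.606 ≈ 23000 km².

23000 km²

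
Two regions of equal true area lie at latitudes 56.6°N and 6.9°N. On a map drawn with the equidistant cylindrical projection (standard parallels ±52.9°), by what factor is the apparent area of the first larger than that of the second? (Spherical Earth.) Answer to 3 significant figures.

With standard parallel φ₀ = 52.9°, the equirectangular projection gives x = Rλ cos φ₀, y = Rφ, so h = 1 and k = cos 52.9° / cos φ.
Areal scale at 56.6°: h·k = 1.000 × 1.096 = 1.096.
Areal scale at 6.9°: h·k = 1.000 × 0.6076 = 0.6076.
Ratio = 1.096/0.6076 ≈ 1.80.

1.80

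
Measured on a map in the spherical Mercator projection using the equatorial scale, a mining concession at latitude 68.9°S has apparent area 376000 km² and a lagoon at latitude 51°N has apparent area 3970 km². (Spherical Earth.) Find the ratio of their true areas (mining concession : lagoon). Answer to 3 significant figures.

31.0

On Mercator the areal scale is sec²φ, so true area = apparent × cos²φ.
True area of mining concession: 376000 × cos²(68.9°) = 376000 × 0.1296 = 48730 km².
True area of lagoon: 3970 × cos²(51°) = 3970 × 0.3960 = 1572 km².
Ratio = 48730 / 1572 ≈ 31.0.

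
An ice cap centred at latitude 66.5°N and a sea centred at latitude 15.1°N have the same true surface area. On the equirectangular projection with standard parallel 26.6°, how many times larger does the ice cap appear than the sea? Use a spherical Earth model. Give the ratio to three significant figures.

2.42

The equidistant cylindrical projection with φ₀ = 26.6° has h = 1 (meridians true) and k = cos φ₀ / cos φ along parallels.
Areal scale at 66.5°: h·k = 1.000 × 2.242 = 2.242.
Areal scale at 15.1°: h·k = 1.000 × 0.9261 = 0.9261.
Ratio = 2.242/0.9261 ≈ 2.42.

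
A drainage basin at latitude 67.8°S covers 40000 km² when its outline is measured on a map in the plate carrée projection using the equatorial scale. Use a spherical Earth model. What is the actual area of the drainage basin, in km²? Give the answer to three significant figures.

15100 km²

For the equirectangular projection with φ₀ = 0 (plate carrée), h = 1 along meridians and k = sec φ along parallels.
Areal scale = h·k = 1 × sec φ; at 67.8°, h = 1.000, k = 2.647, so h·k = 2.647.
True area = apparent / (areal scale) = 40000 / 2.647 ≈ 15100 km².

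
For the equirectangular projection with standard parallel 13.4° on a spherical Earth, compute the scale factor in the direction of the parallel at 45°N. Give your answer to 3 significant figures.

1.38

With standard parallel φ₀ = 13.4°, the equirectangular projection gives x = Rλ cos φ₀, y = Rφ, so h = 1 and k = cos 13.4° / cos φ.
k = cos 13.4° / cos 45° = 0.9728/0.7071 = 1.376.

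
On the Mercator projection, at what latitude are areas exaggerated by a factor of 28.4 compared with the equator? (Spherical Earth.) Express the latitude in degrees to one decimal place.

79.2°

Mercator areal scale is sec²φ.
sec²φ = 28.4  ⇒  cos²φ = 0.03521  ⇒  cos φ = 0.1876.
φ = arccos(0.1876) ≈ 79.2°.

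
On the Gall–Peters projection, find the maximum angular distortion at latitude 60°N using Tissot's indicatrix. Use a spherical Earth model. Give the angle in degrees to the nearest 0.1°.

38.9°

The Gall–Peters projection is cylindrical equal-area with φ₀ = 45°. For cylindrical equal-area with standard parallel φ₀, h = cos φ / cos φ₀ and k = cos φ₀ / cos φ, so h·k = 1.
At 60°: h = 0.7071, k = 1.414; principal scales a = 1.414, b = 0.7071.
sin(ω/2) = (a − b)/(a + b) = 0.7071/2.121 = 0.3333, so ω = 2 arcsin(0.3333) ≈ 38.9°.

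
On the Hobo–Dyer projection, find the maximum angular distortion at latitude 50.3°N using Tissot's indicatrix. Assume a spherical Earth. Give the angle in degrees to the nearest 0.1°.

24.6°

The Hobo–Dyer projection is cylindrical equal-area with φ₀ = 37.5°. Cylindrical equal-area (φ₀ = 37.5°): h = cos φ / cos 37.5° along meridians, k = cos 37.5° / cos φ along parallels; h·k = 1.
At 50.3°: h = 0.8051, k = 1.242; principal scales a = 1.242, b = 0.8051.
sin(ω/2) = (a − b)/(a + b) = 0.4369/2.047 = 0.2134, so ω = 2 arcsin(0.2134) ≈ 24.6°.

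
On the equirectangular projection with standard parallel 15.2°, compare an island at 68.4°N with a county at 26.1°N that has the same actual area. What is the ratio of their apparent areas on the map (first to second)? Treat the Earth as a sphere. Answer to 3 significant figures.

2.44

With standard parallel φ₀ = 15.2°, the equirectangular projection gives x = Rλ cos φ₀, y = Rφ, so h = 1 and k = cos 15.2° / cos φ.
Areal scale at 68.4°: h·k = 1.000 × 2.621 = 2.621.
Areal scale at 26.1°: h·k = 1.000 × 1.075 = 1.075.
Ratio = 2.621/1.075 ≈ 2.44.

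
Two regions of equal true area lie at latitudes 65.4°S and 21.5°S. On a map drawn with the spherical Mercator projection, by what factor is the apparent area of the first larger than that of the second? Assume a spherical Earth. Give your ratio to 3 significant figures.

On Mercator, area is exaggerated by sec²φ = 1/cos²φ.
At 65.4°: sec²(65.4°) = 1/0.4163² = 5.771.
At 21.5°: sec²(21.5°) = 1/0.9304² = 1.155.
Ratio = 5.771/1.155 = cos²(21.5°)/cos²(65.4°) ≈ 5.00.

5.00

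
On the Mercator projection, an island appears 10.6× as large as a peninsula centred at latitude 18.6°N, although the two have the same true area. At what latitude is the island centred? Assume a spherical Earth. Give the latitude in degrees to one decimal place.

For equal true areas on Mercator, apparent areas scale as sec²φ, so the ratio is cos²φ₂ / cos²φ₁.
cos²φ₂ / cos²φ₁ = 10.6  ⇒  cos φ₁ = cos 18.6° / √10.6 = 0.9478/3.256 = 0.2911.
φ₁ = arccos(0.2911) ≈ 73.1°.

73.1°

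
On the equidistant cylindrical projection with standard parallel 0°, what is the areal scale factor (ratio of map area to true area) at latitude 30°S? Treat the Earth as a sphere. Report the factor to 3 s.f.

1.15

For the equirectangular projection with φ₀ = 0 (plate carrée), h = 1 along meridians and k = sec φ along parallels.
Areal scale = h·k = 1 × sec φ; at 30°, h = 1.000, k = 1.155, so h·k = 1.155.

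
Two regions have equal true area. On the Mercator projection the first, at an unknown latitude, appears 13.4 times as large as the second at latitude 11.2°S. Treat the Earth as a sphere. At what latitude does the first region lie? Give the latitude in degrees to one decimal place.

74.5°

For equal true areas on Mercator, apparent areas scale as sec²φ, so the ratio is cos²φ₂ / cos²φ₁.
cos²φ₂ / cos²φ₁ = 13.4  ⇒  cos φ₁ = cos 11.2° / √13.4 = 0.9810/3.661 = 0.2680.
φ₁ = arccos(0.2680) ≈ 74.5°.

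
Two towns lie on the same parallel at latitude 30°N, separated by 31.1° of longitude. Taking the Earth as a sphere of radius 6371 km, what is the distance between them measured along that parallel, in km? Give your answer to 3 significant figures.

Arc length along a parallel = R cos φ · Δλ (with Δλ in radians).
= 6371 × cos 30° × (31.1° × π/180) = 6371 × 0.8660 × 0.5428 ≈ 2990 km.

2990 km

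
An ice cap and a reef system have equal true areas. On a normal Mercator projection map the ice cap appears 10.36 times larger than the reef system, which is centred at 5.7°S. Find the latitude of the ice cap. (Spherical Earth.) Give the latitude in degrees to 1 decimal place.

Mercator areal scale is sec²φ, so apparent-area ratio = sec²φ₁ / sec²φ₂ = cos²φ₂ / cos²φ₁.
cos²φ₂ / cos²φ₁ = 10.36  ⇒  cos φ₁ = cos 5.7° / √10.36 = 0.9951/3.219 = 0.3091.
φ₁ = arccos(0.3091) ≈ 72.0°.

72.0°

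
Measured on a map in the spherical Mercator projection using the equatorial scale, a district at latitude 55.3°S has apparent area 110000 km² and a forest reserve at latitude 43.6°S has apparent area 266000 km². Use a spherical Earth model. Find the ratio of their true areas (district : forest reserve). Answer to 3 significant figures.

0.256

Since Mercator area scale is 1/cos²φ, the true area equals the apparent area multiplied by cos²φ.
True area of district: 110000 × cos²(55.3°) = 110000 × 0.3241 = 35650 km².
True area of forest reserve: 266000 × cos²(43.6°) = 266000 × 0.5244 = 139500 km².
Ratio = 35650 / 139500 ≈ 0.256.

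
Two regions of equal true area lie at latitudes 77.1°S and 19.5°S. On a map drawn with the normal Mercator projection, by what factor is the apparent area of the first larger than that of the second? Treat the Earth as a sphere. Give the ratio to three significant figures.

17.8

Mercator areal scale is sec²φ.
At 77.1°: sec²(77.1°) = 1/0.2233² = 20.06.
At 19.5°: sec²(19.5°) = 1/0.9426² = 1.125.
Ratio = 20.06/1.125 = cos²(19.5°)/cos²(77.1°) ≈ 17.8.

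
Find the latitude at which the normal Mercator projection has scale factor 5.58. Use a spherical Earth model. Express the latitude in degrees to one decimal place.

79.7°

Mercator scale is k = sec φ = 1/cos φ.
1/cos φ = 5.58  ⇒  cos φ = 0.1792  ⇒  φ = arccos(0.1792) ≈ 79.7°.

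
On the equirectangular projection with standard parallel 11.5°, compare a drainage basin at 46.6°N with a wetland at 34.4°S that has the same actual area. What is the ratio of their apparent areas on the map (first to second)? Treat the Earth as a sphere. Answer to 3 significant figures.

The equidistant cylindrical projection with φ₀ = 11.5° has h = 1 (meridians true) and k = cos φ₀ / cos φ along parallels.
Areal scale at 46.6°: h·k = 1.000 × 1.426 = 1.426.
Areal scale at 34.4°: h·k = 1.000 × 1.188 = 1.188.
Ratio = 1.426/1.188 ≈ 1.20.

1.20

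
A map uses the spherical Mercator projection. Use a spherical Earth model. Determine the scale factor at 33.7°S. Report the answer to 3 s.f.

For Mercator, h = k = sec φ (a conformal cylindrical projection has a single point scale, 1/cos φ).
k = 1/cos 33.7° = 1/0.8320 = 1.202.

1.20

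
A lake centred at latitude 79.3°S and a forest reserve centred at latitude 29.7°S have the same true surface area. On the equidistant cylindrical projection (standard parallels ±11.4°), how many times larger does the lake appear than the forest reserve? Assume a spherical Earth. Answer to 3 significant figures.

4.68

With standard parallel φ₀ = 11.4°, the equirectangular projection gives x = Rλ cos φ₀, y = Rφ, so h = 1 and k = cos 11.4° / cos φ.
Areal scale at 79.3°: h·k = 1.000 × 5.280 = 5.280.
Areal scale at 29.7°: h·k = 1.000 × 1.129 = 1.129.
Ratio = 5.280/1.129 ≈ 4.68.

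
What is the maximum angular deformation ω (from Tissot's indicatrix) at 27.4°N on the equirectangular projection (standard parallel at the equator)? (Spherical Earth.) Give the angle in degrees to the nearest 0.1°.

6.8°

In the plate carrée (x = Rλ, y = Rφ), meridians are true-scale (h = 1) and parallels are stretched by k = sec φ.
At 27.4°: h = 1.000, k = 1.126; principal scales a = 1.126, b = 1.000.
sin(ω/2) = (a − b)/(a + b) = 0.1264/2.126 = 0.05943, so ω = 2 arcsin(0.05943) ≈ 6.8°.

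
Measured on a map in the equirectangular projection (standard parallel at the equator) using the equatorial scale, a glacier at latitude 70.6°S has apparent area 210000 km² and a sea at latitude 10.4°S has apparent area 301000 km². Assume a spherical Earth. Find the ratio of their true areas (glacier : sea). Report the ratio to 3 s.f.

On the plate carrée, areal scale = h·k = 1 × sec φ, so true area = apparent × cos φ.
True area of glacier: 210000 × cos(70.6°) = 210000 × 0.3322 = 69750 km².
True area of sea: 301000 × cos(10.4°) = 301000 × 0.9836 = 296100 km².
Ratio = 69750 / 296100 ≈ 0.236.

0.236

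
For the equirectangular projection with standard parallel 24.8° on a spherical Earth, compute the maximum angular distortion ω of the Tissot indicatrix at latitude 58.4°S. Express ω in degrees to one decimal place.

With standard parallel φ₀ = 24.8°, the equirectangular projection gives x = Rλ cos φ₀, y = Rφ, so h = 1 and k = cos 24.8° / cos φ.
At 58.4°: h = 1.000, k = 1.732; principal scales a = 1.732, b = 1.000.
sin(ω/2) = (a − b)/(a + b) = 0.7324/2.732 = 0.2681, so ω = 2 arcsin(0.2681) ≈ 31.1°.

31.1°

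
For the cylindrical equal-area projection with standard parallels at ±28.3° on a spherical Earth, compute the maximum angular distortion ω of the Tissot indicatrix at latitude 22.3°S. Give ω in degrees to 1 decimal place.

5.7°

For cylindrical equal-area with standard parallel φ₀, h = cos φ / cos φ₀ and k = cos φ₀ / cos φ, so h·k = 1.
At 22.3°: h = 1.051, k = 0.9517; principal scales a = 1.051, b = 0.9517.
sin(ω/2) = (a − b)/(a + b) = 0.09915/2.002 = 0.04952, so ω = 2 arcsin(0.04952) ≈ 5.7°.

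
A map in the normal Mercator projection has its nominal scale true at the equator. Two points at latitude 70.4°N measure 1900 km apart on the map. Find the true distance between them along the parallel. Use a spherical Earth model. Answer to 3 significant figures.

For Mercator, h = k = sec φ (a conformal cylindrical projection has a single point scale, 1/cos φ).
Along the parallel at 70.4°, map distances are exaggerated by k = sec 70.4° = 2.981.
True distance = 1900 / 2.981 = 1900 × cos 70.4° ≈ 637 km.

637 km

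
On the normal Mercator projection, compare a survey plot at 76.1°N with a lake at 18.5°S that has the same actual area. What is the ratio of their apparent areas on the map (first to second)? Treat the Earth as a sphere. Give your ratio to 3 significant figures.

Mercator areal scale is sec²φ.
At 76.1°: sec²(76.1°) = 1/0.2402² = 17.33.
At 18.5°: sec²(18.5°) = 1/0.9483² = 1.112.
Ratio = 17.33/1.112 = cos²(18.5°)/cos²(76.1°) ≈ 15.6.

15.6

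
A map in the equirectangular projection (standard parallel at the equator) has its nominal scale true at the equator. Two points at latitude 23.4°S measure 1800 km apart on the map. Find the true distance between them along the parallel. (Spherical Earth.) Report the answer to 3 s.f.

1650 km

Plate carrée maps x = Rλ, y = Rφ. The meridian scale is h = 1 and the parallel scale is k = 1/cos φ = sec φ.
Along the parallel at 23.4°, map distances are exaggerated by k = sec 23.4° = 1.090.
True distance = 1800 / 1.090 = 1800 × cos 23.4° ≈ 1650 km.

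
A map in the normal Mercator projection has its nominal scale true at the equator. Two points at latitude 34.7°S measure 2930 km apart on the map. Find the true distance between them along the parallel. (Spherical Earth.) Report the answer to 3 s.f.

2410 km

Mercator is conformal, so the point scale is isotropic: h = k = sec φ = 1/cos φ.
Along the parallel at 34.7°, map distances are exaggerated by k = sec 34.7° = 1.216.
True distance = 2930 / 1.216 = 2930 × cos 34.7° ≈ 2410 km.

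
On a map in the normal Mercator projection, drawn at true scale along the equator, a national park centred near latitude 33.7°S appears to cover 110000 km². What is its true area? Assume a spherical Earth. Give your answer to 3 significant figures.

For Mercator, h = k = sec φ (a conformal cylindrical projection has a single point scale, 1/cos φ).
Areal scale = k² = sec²φ = 1/cos²(33.7°) = 1/0.8320² = 1.445.
True area = apparent / (areal scale) = 110000 / 1.445 ≈ 76100 km².

76100 km²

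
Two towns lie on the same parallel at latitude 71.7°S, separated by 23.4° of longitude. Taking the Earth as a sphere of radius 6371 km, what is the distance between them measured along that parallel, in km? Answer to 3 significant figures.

817 km

Arc length along a parallel = R cos φ · Δλ (with Δλ in radians).
= 6371 × cos 71.7° × (23.4° × π/180) = 6371 × 0.3140 × 0.4084 ≈ 817 km.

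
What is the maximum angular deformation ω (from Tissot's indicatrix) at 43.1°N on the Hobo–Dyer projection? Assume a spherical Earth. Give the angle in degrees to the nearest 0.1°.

9.5°

The Hobo–Dyer projection is cylindrical equal-area with φ₀ = 37.5°. For cylindrical equal-area with standard parallel φ₀, h = cos φ / cos φ₀ and k = cos φ₀ / cos φ, so h·k = 1.
At 43.1°: h = 0.9203, k = 1.087; principal scales a = 1.087, b = 0.9203.
sin(ω/2) = (a − b)/(a + b) = 0.1662/2.007 = 0.08281, so ω = 2 arcsin(0.08281) ≈ 9.5°.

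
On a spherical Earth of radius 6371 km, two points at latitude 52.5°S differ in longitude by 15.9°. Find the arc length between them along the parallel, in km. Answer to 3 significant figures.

Arc length along a parallel = R cos φ · Δλ (with Δλ in radians).
= 6371 × cos 52.5° × (15.9° × π/180) = 6371 × 0.6088 × 0.2775 ≈ 1080 km.

1080 km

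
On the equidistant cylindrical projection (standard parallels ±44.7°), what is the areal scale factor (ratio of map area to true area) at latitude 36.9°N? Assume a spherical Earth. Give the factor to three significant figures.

In the equirectangular projection with standard parallel φ₀ = 44.7° (x = Rλ cos φ₀, y = Rφ), meridians are true-scale (h = 1) and the parallel scale is k = cos φ₀ / cos φ.
Areal scale = h·k = 1 × cos φ₀ / cos φ; at 36.9°, h = 1.000, k = 0.8888, so h·k = 0.8888.

0.889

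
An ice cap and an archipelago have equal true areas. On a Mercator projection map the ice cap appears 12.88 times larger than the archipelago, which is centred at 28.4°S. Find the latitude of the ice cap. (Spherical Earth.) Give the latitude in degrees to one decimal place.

75.8°

Mercator areal scale is sec²φ, so apparent-area ratio = sec²φ₁ / sec²φ₂ = cos²φ₂ / cos²φ₁.
cos²φ₂ / cos²φ₁ = 12.88  ⇒  cos φ₁ = cos 28.4° / √12.88 = 0.8796/3.589 = 0.2451.
φ₁ = arccos(0.2451) ≈ 75.8°.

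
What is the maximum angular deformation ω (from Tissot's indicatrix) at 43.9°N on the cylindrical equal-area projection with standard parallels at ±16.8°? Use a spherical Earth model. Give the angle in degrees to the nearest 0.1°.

32.1°

For cylindrical equal-area with standard parallel φ₀, h = cos φ / cos φ₀ and k = cos φ₀ / cos φ, so h·k = 1.
At 43.9°: h = 0.7527, k = 1.329; principal scales a = 1.329, b = 0.7527.
sin(ω/2) = (a − b)/(a + b) = 0.5759/2.081 = 0.2767, so ω = 2 arcsin(0.2767) ≈ 32.1°.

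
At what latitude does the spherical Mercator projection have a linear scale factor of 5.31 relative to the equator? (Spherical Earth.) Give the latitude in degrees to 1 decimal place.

Mercator scale is k = sec φ = 1/cos φ.
1/cos φ = 5.31  ⇒  cos φ = 0.1883  ⇒  φ = arccos(0.1883) ≈ 79.1°.

79.1°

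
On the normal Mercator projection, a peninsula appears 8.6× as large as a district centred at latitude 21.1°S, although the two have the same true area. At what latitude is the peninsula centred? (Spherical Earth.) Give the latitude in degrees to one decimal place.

71.4°

On Mercator, (apparent₁)/(apparent₂) = sec²φ₁ / sec²φ₂ when true areas are equal.
cos²φ₂ / cos²φ₁ = 8.6  ⇒  cos φ₁ = cos 21.1° / √8.6 = 0.9330/2.933 = 0.3181.
φ₁ = arccos(0.3181) ≈ 71.4°.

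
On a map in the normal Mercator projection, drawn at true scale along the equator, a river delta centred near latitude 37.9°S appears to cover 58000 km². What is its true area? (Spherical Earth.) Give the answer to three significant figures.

Mercator is conformal, so the point scale is isotropic: h = k = sec φ = 1/cos φ.
Areal scale = k² = sec²φ = 1/cos²(37.9°) = 1/0.7891² = 1.606.
True area = apparent / (areal scale) = 58000 / 1.606 ≈ 36100 km².

36100 km²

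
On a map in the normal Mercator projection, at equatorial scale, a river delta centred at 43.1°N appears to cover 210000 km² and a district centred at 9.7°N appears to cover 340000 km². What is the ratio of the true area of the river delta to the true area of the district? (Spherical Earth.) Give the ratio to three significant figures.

0.339

On Mercator the areal scale is sec²φ, so true area = apparent × cos²φ.
True area of river delta: 210000 × cos²(43.1°) = 210000 × 0.5331 = 112000 km².
True area of district: 340000 × cos²(9.7°) = 340000 × 0.9716 = 330300 km².
Ratio = 112000 / 330300 ≈ 0.339.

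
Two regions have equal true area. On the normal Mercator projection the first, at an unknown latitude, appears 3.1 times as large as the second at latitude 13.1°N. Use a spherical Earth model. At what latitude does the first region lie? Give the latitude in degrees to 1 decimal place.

56.4°

Mercator areal scale is sec²φ, so apparent-area ratio = sec²φ₁ / sec²φ₂ = cos²φ₂ / cos²φ₁.
cos²φ₂ / cos²φ₁ = 3.1  ⇒  cos φ₁ = cos 13.1° / √3.1 = 0.9740/1.761 = 0.5532.
φ₁ = arccos(0.5532) ≈ 56.4°.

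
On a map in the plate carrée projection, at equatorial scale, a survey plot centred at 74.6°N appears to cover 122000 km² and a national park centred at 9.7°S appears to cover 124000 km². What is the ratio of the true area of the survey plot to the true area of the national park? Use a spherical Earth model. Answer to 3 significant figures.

Plate carrée has h = 1 and k = sec φ, giving areal scale sec φ; true area = (apparent area) · cos φ.
True area of survey plot: 122000 × cos(74.6°) = 122000 × 0.2656 = 32400 km².
True area of national park: 124000 × cos(9.7°) = 124000 × 0.9857 = 122200 km².
Ratio = 32400 / 122200 ≈ 0.265.

0.265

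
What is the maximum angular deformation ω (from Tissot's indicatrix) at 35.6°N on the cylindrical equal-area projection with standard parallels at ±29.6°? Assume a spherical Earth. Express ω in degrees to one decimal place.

Cylindrical equal-area (φ₀ = 29.6°): h = cos φ / cos 29.6° along meridians, k = cos 29.6° / cos φ along parallels; h·k = 1.
At 35.6°: h = 0.9351, k = 1.069; principal scales a = 1.069, b = 0.9351.
sin(ω/2) = (a − b)/(a + b) = 0.1342/2.004 = 0.06696, so ω = 2 arcsin(0.06696) ≈ 7.7°.

7.7°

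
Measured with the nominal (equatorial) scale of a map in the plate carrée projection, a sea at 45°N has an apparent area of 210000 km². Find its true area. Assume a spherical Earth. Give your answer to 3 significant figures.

Plate carrée maps x = Rλ, y = Rφ. The meridian scale is h = 1 and the parallel scale is k = 1/cos φ = sec φ.
Areal scale = h·k = 1 × sec φ; at 45°, h = 1.000, k = 1.414, so h·k = 1.414.
True area = apparent / (areal scale) = 210000 / 1.414 ≈ 148000 km².

148000 km²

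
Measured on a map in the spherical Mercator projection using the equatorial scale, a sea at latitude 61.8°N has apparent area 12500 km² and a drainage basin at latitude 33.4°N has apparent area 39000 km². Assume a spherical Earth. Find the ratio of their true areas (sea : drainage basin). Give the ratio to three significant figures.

0.103

Since Mercator area scale is 1/cos²φ, the true area equals the apparent area multiplied by cos²φ.
True area of sea: 12500 × cos²(61.8°) = 12500 × 0.2233 = 2791 km².
True area of drainage basin: 39000 × cos²(33.4°) = 39000 × 0.6970 = 27180 km².
Ratio = 2791 / 27180 ≈ 0.103.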